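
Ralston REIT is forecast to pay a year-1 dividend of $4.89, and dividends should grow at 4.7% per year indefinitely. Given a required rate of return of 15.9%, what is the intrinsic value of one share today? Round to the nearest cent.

Gordon growth model: P₀ = D₁/(r − g), with D₁ = 4.89 given directly.
P₀ = 4.8900 / (0.159 − 0.047) = 4.8900 / 0.112 = 43.6607

$43.66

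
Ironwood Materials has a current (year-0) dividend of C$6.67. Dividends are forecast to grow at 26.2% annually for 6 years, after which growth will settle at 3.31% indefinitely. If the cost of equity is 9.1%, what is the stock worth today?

C$353.80

Two-stage DDM. Project D₁…D_6 at 0.262, terminal growth 0.0331, discount at r = 0.091.
D_1 = 8.4175
D_2 = 10.6229
D_3 = 13.4061
D_4 = 16.9186
D_5 = 21.3512
D_6 = 26.9452
Terminal value at t=6: TV = D_7/(r−g) = 27.8371/(0.091−0.0331) = 480.7793
P₀ = 8.4175/(1+0.091)^1 + 10.6229/(1+0.091)^2 + 13.4061/(1+0.091)^3 + 16.9186/(1+0.091)^4 + 21.3512/(1+0.091)^5 + 26.9452/(1+0.091)^6 + 480.7793/(1+0.091)^6 = 353.7972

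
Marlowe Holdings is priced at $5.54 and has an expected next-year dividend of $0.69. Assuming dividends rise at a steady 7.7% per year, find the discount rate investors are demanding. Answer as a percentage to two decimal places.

20.15%

Rearranging the constant-growth DDM: r = D₁/P₀ + g.
r = 0.6900 / 5.54 + 0.077 = 0.12455 + 0.077 = 0.20155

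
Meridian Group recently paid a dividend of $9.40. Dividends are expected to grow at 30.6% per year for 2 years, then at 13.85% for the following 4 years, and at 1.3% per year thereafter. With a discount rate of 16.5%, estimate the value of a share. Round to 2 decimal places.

$138.78

Three-stage DDM. Project D₁…D_6; terminal Gordon value at t=6 with g = 0.013; discount at r = 0.165.
D_1 = 12.2764
D_2 = 16.0330
D_3 = 18.2535
D_4 = 20.7817
D_5 = 23.6599
D_6 = 26.9368
TV_6 = 27.2870/(0.165−0.013) = 179.5197
P₀ = Σ Dₜ/(1+r)ᵗ + TV_6/(1+r)^6 = 138.7816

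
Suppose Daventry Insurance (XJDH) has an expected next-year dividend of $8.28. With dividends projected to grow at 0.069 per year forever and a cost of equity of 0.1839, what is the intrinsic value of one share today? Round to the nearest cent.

$72.06

Gordon growth model: P₀ = D₁/(r − g), with D₁ = 8.28 given directly.
P₀ = 8.2800 / (0.1839 − 0.069) = 8.2800 / 0.1149 = 72.0627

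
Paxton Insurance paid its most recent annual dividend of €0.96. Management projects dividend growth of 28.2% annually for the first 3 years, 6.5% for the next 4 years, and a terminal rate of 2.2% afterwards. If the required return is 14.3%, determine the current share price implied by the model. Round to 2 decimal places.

€16.82

Three-stage DDM. Project D₁…D_7; terminal Gordon value at t=7 with g = 0.022; discount at r = 0.143.
D_1 = 1.2307
D_2 = 1.5778
D_3 = 2.0227
D_4 = 2.1542
D_5 = 2.2942
D_6 = 2.4433
D_7 = 2.6022
TV_7 = 2.6594/(0.143−0.022) = 21.9786
P₀ = Σ Dₜ/(1+r)ᵗ + TV_7/(1+r)^7 = 16.8171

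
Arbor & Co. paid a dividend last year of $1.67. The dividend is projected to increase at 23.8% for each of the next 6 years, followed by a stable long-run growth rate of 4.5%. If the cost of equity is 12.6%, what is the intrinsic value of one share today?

$52.21

Two-stage DDM. Project D₁…D_6 at 0.238, terminal growth 0.045, discount at r = 0.126.
D_1 = 2.0675
D_2 = 2.5595
D_3 = 3.1687
D_4 = 3.9228
D_5 = 4.8565
D_6 = 6.0123
Terminal value at t=6: TV = D_7/(r−g) = 6.2828/(0.126−0.045) = 77.5660
P₀ = 2.0675/(1+0.126)^1 + 2.5595/(1+0.126)^2 + 3.1687/(1+0.126)^3 + 3.9228/(1+0.126)^4 + 4.8565/(1+0.126)^5 + 6.0123/(1+0.126)^6 + 77.5660/(1+0.126)^6 = 52.2053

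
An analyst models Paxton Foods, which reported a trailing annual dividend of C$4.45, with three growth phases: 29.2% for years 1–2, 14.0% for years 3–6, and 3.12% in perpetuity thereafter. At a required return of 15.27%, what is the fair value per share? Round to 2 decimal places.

C$77.72

Three-stage DDM. Project D₁…D_6; terminal Gordon value at t=6 with g = 0.0312; discount at r = 0.1527.
D_1 = 5.7494
D_2 = 7.4282
D_3 = 8.4682
D_4 = 9.6537
D_5 = 11.0052
D_6 = 12.5460
TV_6 = 12.9374/(0.1527−0.0312) = 106.4807
P₀ = Σ Dₜ/(1+r)ᵗ + TV_6/(1+r)^6 = 77.7226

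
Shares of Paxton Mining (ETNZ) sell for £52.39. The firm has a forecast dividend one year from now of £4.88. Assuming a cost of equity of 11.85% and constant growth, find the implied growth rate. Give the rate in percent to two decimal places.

From P₀ = D₁/(r − g), the implied growth is g = r − D₁/P₀.
g = 0.1185 − 4.88/52.39 = 0.1185 − 0.09315 = 0.02535

2.54%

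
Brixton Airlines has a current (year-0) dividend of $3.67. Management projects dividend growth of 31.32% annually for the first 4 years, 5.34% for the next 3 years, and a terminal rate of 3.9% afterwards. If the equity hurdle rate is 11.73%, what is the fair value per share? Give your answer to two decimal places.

Three-stage DDM. Project D₁…D_7; terminal Gordon value at t=7 with g = 0.039; discount at r = 0.1173.
D_1 = 4.8194
D_2 = 6.3289
D_3 = 8.3111
D_4 = 10.9141
D_5 = 11.4970
D_6 = 12.1109
D_7 = 12.7576
TV_7 = 13.2552/(0.1173−0.039) = 169.2869
P₀ = Σ Dₜ/(1+r)ᵗ + TV_7/(1+r)^7 = 118.9243

$118.92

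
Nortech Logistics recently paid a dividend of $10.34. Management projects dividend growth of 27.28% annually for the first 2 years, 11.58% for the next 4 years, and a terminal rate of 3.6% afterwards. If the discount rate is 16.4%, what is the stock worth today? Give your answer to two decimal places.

Three-stage DDM. Project D₁…D_6; terminal Gordon value at t=6 with g = 0.036; discount at r = 0.164.
D_1 = 13.1608
D_2 = 16.7510
D_3 = 18.6908
D_4 = 20.8552
D_5 = 23.2702
D_6 = 25.9649
TV_6 = 26.8996/(0.164−0.036) = 210.1532
P₀ = Σ Dₜ/(1+r)ᵗ + TV_6/(1+r)^6 = 152.7037

$152.70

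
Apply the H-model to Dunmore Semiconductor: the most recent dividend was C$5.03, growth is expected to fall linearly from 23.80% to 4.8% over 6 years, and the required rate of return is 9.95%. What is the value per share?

C$158.03

H-model: P₀ = D₀[(1+g_L) + H(g_S−g_L)]/(r−g_L), with H = 6/2 = 3.
P₀ = 5.03 × [(1+0.048) + 3×(0.238−0.048)] / (0.0995−0.048)
   = 5.03 × 1.6180 / 0.0515 = 158.0299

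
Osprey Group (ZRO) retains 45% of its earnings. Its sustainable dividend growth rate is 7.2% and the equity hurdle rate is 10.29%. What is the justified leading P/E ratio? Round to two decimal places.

17.80

Payout ratio b = 1 − 0.45 = 0.55.
Justified leading P/E = b/(r−g) = 0.55/(0.1029−0.072) = 17.7994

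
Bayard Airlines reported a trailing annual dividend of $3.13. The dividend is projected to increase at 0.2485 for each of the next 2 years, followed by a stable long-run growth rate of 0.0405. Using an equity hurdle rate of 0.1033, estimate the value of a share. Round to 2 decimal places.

$73.96

Two-stage DDM. Project D₁…D_2 at 0.2485, terminal growth 0.0405, discount at r = 0.1033.
D_1 = 3.9078
D_2 = 4.8789
Terminal value at t=2: TV = D_3/(r−g) = 5.0765/(0.1033−0.0405) = 80.8358
P₀ = 3.9078/(1+0.1033)^1 + 4.8789/(1+0.1033)^2 + 80.8358/(1+0.1033)^2 = 73.9574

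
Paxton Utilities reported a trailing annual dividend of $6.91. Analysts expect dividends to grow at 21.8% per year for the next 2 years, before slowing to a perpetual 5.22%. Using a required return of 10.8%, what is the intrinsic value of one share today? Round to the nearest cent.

Two-stage DDM. Project D₁…D_2 at 0.218, terminal growth 0.0522, discount at r = 0.108.
D_1 = 8.4164
D_2 = 10.2512
Terminal value at t=2: TV = D_3/(r−g) = 10.7863/(0.108−0.0522) = 193.3022
P₀ = 8.4164/(1+0.108)^1 + 10.2512/(1+0.108)^2 + 193.3022/(1+0.108)^2 = 173.4014

$173.40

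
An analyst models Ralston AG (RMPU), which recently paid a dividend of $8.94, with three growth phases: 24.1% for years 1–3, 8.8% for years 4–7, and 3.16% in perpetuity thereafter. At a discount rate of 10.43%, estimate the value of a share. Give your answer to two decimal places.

Three-stage DDM. Project D₁…D_7; terminal Gordon value at t=7 with g = 0.0316; discount at r = 0.1043.
D_1 = 11.0945
D_2 = 13.7683
D_3 = 17.0865
D_4 = 18.5901
D_5 = 20.2260
D_6 = 22.0059
D_7 = 23.9424
TV_7 = 24.6990/(0.1043−0.0316) = 339.7390
P₀ = Σ Dₜ/(1+r)ᵗ + TV_7/(1+r)^7 = 252.5744

$252.57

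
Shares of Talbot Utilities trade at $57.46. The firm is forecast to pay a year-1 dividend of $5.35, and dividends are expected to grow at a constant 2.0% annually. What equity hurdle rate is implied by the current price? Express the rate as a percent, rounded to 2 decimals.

11.31%

Rearranging the constant-growth DDM: r = D₁/P₀ + g.
r = 5.3500 / 57.46 + 0.02 = 0.09311 + 0.02 = 0.11311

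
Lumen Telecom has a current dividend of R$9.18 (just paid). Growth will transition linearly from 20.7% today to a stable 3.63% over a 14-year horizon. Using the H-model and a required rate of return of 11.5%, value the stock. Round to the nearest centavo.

R$260.26

H-model: P₀ = D₀[(1+g_L) + H(g_S−g_L)]/(r−g_L), with H = 14/2 = 7.
P₀ = 9.18 × [(1+0.0363) + 7×(0.207−0.0363)] / (0.115−0.0363)
   = 9.18 × 2.2312 / 0.0787 = 260.2594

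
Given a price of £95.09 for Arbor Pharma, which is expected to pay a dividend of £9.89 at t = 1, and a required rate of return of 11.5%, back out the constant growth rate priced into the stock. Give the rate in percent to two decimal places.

From P₀ = D₁/(r − g), the implied growth is g = r − D₁/P₀.
g = 0.115 − 9.89/95.09 = 0.115 − 0.10401 = 0.01099

1.10%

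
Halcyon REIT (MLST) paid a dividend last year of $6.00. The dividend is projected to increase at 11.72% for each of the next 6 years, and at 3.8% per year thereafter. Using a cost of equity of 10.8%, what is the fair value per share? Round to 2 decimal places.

$130.56

Two-stage DDM. Project D₁…D_6 at 0.1172, terminal growth 0.038, discount at r = 0.108.
D_1 = 6.7032
D_2 = 7.4888
D_3 = 8.3665
D_4 = 9.3471
D_5 = 10.4425
D_6 = 11.6664
Terminal value at t=6: TV = D_7/(r−g) = 12.1097/(0.108−0.038) = 172.9960
P₀ = 6.7032/(1+0.108)^1 + 7.4888/(1+0.108)^2 + 8.3665/(1+0.108)^3 + 9.3471/(1+0.108)^4 + 10.4425/(1+0.108)^5 + 11.6664/(1+0.108)^6 + 172.9960/(1+0.108)^6 = 130.5578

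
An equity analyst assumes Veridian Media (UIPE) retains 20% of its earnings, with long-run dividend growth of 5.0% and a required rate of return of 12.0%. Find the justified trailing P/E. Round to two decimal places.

Payout ratio b = 1 − 0.20 = 0.80.
Justified trailing P/E = b(1+g)/(r−g) = 0.80×(1+0.05)/(0.12−0.05) = 12.0000

12.00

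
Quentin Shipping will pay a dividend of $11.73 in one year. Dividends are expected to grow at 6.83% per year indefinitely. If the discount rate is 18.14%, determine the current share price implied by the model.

$103.71

Gordon growth model: P₀ = D₁/(r − g), with D₁ = 11.73 given directly.
P₀ = 11.7300 / (0.1814 − 0.0683) = 11.7300 / 0.1131 = 103.7135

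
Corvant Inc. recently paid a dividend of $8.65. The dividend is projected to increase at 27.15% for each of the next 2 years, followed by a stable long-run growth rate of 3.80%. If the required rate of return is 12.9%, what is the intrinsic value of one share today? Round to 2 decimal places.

$145.86

Two-stage DDM. Project D₁…D_2 at 0.2715, terminal growth 0.038, discount at r = 0.129.
D_1 = 10.9985
D_2 = 13.9846
Terminal value at t=2: TV = D_3/(r−g) = 14.5160/(0.129−0.038) = 159.5162
P₀ = 10.9985/(1+0.129)^1 + 13.9846/(1+0.129)^2 + 159.5162/(1+0.129)^2 = 145.8591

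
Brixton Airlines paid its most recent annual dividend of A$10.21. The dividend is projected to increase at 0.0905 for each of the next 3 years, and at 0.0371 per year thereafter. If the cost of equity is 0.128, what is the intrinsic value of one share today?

Two-stage DDM. Project D₁…D_3 at 0.0905, terminal growth 0.0371, discount at r = 0.128.
D_1 = 11.1340
D_2 = 12.1416
D_3 = 13.2405
Terminal value at t=3: TV = D_4/(r−g) = 13.7317/(0.128−0.0371) = 151.0635
P₀ = 11.1340/(1+0.128)^1 + 12.1416/(1+0.128)^2 + 13.2405/(1+0.128)^3 + 151.0635/(1+0.128)^3 = 133.8906

A$133.89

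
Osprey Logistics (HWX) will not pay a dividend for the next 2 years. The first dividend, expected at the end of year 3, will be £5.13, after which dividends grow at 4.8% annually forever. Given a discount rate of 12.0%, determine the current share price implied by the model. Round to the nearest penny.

£56.80

Deferred-dividend DDM. At t=2 the remaining stream is a growing perpetuity with first payment D_3 = 5.13.
V_2 = D_3/(r−g) = 5.13/(0.12−0.048) = 71.2500
P₀ = V_2/(1+r)^2 = 71.2500/(1+0.12)^2 = 56.8001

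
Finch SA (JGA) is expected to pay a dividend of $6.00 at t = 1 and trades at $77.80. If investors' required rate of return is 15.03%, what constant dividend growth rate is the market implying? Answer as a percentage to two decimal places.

7.32%

From P₀ = D₁/(r − g), the implied growth is g = r − D₁/P₀.
g = 0.1503 − 6.00/77.80 = 0.1503 − 0.07712 = 0.07318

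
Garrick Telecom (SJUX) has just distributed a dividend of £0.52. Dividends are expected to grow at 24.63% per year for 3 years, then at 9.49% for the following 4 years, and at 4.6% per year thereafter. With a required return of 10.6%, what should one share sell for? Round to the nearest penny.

Three-stage DDM. Project D₁…D_7; terminal Gordon value at t=7 with g = 0.046; discount at r = 0.106.
D_1 = 0.6481
D_2 = 0.8077
D_3 = 1.0066
D_4 = 1.1022
D_5 = 1.2068
D_6 = 1.3213
D_7 = 1.4467
TV_7 = 1.5132/(0.106−0.046) = 25.2202
P₀ = Σ Dₜ/(1+r)ᵗ + TV_7/(1+r)^7 = 17.3510

£17.35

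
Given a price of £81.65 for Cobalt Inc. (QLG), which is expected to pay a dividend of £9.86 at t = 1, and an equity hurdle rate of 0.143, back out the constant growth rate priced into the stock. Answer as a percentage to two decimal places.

From P₀ = D₁/(r − g), the implied growth is g = r − D₁/P₀.
g = 0.143 − 9.86/81.65 = 0.143 − 0.12076 = 0.02224

2.22%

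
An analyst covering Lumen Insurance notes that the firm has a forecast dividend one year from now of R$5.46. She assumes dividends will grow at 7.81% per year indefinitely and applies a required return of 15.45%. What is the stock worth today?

R$71.47

Gordon growth model: P₀ = D₁/(r − g), with D₁ = 5.46 given directly.
P₀ = 5.4600 / (0.1545 − 0.0781) = 5.4600 / 0.0764 = 71.4660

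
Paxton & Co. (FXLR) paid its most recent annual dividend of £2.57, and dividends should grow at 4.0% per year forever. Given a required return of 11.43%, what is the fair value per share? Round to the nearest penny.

Gordon growth model: P₀ = D₁/(r − g). D₁ = 2.57 × (1 + 0.04) = 2.6728.
P₀ = 2.6728 / (0.1143 − 0.04) = 2.6728 / 0.0743 = 35.9731

£35.97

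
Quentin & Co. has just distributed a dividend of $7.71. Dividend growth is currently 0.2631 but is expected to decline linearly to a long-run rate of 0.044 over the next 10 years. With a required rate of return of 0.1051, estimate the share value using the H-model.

H-model: P₀ = D₀[(1+g_L) + H(g_S−g_L)]/(r−g_L), with H = 10/2 = 5.
P₀ = 7.71 × [(1+0.044) + 5×(0.2631−0.044)] / (0.1051−0.044)
   = 7.71 × 2.1395 / 0.0611 = 269.9762

$269.98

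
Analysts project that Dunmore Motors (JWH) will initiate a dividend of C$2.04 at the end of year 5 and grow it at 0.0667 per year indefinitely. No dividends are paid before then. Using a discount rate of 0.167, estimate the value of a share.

Deferred-dividend DDM. At t=4 the remaining stream is a growing perpetuity with first payment D_5 = 2.04.
V_4 = D_5/(r−g) = 2.04/(0.167−0.0667) = 20.3390
P₀ = V_4/(1+r)^4 = 20.3390/(1+0.167)^4 = 10.9659

C$10.97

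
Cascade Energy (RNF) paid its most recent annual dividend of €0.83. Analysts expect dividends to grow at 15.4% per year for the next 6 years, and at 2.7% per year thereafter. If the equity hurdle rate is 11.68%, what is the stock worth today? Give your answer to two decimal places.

Two-stage DDM. Project D₁…D_6 at 0.154, terminal growth 0.027, discount at r = 0.1168.
D_1 = 0.9578
D_2 = 1.1053
D_3 = 1.2755
D_4 = 1.4720
D_5 = 1.6987
D_6 = 1.9603
Terminal value at t=6: TV = D_7/(r−g) = 2.0132/(0.1168−0.027) = 22.4185
P₀ = 0.9578/(1+0.1168)^1 + 1.1053/(1+0.1168)^2 + 1.2755/(1+0.1168)^3 + 1.4720/(1+0.1168)^4 + 1.6987/(1+0.1168)^5 + 1.9603/(1+0.1168)^6 + 22.4185/(1+0.1168)^6 = 17.1485

€17.15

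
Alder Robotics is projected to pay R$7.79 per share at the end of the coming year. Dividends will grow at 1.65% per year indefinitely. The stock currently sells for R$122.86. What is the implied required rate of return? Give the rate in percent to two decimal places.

7.99%

Rearranging the constant-growth DDM: r = D₁/P₀ + g.
r = 7.7900 / 122.86 + 0.0165 = 0.06341 + 0.0165 = 0.07991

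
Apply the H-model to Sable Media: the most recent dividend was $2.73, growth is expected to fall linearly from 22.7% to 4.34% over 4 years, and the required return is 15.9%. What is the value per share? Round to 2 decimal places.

H-model: P₀ = D₀[(1+g_L) + H(g_S−g_L)]/(r−g_L), with H = 4/2 = 2.
P₀ = 2.73 × [(1+0.0434) + 2×(0.227−0.0434)] / (0.159−0.0434)
   = 2.73 × 1.4106 / 0.1156 = 33.3126

$33.31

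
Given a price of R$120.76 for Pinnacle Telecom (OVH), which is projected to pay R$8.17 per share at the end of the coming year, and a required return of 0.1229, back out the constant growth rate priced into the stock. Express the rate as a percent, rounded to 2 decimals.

5.52%

From P₀ = D₁/(r − g), the implied growth is g = r − D₁/P₀.
g = 0.1229 − 8.17/120.76 = 0.1229 − 0.06765 = 0.05525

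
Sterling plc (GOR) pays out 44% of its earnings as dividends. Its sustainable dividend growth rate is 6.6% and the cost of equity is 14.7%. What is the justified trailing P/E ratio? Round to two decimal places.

Justified trailing P/E = b(1+g)/(r−g) = 0.44×(1+0.066)/(0.147−0.066) = 5.7906

5.79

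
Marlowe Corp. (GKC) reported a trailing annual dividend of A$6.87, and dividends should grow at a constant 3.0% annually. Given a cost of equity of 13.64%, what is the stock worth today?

A$66.50

Gordon growth model: P₀ = D₁/(r − g). D₁ = 6.87 × (1 + 0.03) = 7.0761.
P₀ = 7.0761 / (0.1364 − 0.03) = 7.0761 / 0.1064 = 66.5047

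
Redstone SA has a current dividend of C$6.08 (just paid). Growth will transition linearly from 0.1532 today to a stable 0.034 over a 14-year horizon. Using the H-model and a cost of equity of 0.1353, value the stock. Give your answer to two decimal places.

H-model: P₀ = D₀[(1+g_L) + H(g_S−g_L)]/(r−g_L), with H = 14/2 = 7.
P₀ = 6.08 × [(1+0.034) + 7×(0.1532−0.034)] / (0.1353−0.034)
   = 6.08 × 1.8684 / 0.1013 = 112.1409

C$112.14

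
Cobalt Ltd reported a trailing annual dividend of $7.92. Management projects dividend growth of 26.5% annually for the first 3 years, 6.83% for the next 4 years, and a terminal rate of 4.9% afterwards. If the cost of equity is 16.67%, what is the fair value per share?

$123.80

Three-stage DDM. Project D₁…D_7; terminal Gordon value at t=7 with g = 0.049; discount at r = 0.1667.
D_1 = 10.0188
D_2 = 12.6738
D_3 = 16.0323
D_4 = 17.1273
D_5 = 18.2971
D_6 = 19.5468
D_7 = 20.8819
TV_7 = 21.9051/(0.1667−0.049) = 186.1096
P₀ = Σ Dₜ/(1+r)ᵗ + TV_7/(1+r)^7 = 123.7976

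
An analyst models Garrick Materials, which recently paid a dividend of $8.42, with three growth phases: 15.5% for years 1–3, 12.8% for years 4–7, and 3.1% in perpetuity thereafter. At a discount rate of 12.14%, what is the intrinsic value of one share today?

$171.56

Three-stage DDM. Project D₁…D_7; terminal Gordon value at t=7 with g = 0.031; discount at r = 0.1214.
D_1 = 9.7251
D_2 = 11.2325
D_3 = 12.9735
D_4 = 14.6341
D_5 = 16.5073
D_6 = 18.6202
D_7 = 21.0036
TV_7 = 21.6547/(0.1214−0.031) = 239.5437
P₀ = Σ Dₜ/(1+r)ᵗ + TV_7/(1+r)^7 = 171.5618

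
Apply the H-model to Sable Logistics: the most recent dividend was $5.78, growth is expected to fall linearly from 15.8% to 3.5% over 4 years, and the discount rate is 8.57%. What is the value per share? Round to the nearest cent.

H-model: P₀ = D₀[(1+g_L) + H(g_S−g_L)]/(r−g_L), with H = 4/2 = 2.
P₀ = 5.78 × [(1+0.035) + 2×(0.158−0.035)] / (0.0857−0.035)
   = 5.78 × 1.2810 / 0.0507 = 146.0391

$146.04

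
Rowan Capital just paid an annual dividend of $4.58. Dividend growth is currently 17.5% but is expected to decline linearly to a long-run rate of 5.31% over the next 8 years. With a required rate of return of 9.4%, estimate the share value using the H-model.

H-model: P₀ = D₀[(1+g_L) + H(g_S−g_L)]/(r−g_L), with H = 8/2 = 4.
P₀ = 4.58 × [(1+0.0531) + 4×(0.175−0.0531)] / (0.094−0.0531)
   = 4.58 × 1.5407 / 0.0409 = 172.5283

$172.53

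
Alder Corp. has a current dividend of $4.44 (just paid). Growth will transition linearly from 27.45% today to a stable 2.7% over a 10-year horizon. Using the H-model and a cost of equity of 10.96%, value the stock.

$121.72

H-model: P₀ = D₀[(1+g_L) + H(g_S−g_L)]/(r−g_L), with H = 10/2 = 5.
P₀ = 4.44 × [(1+0.027) + 5×(0.2745−0.027)] / (0.1096−0.027)
   = 4.44 × 2.2645 / 0.0826 = 121.7237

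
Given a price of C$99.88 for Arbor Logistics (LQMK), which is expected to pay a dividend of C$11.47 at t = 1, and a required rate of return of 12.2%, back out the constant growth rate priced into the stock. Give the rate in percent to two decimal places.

0.72%

From P₀ = D₁/(r − g), the implied growth is g = r − D₁/P₀.
g = 0.122 − 11.47/99.88 = 0.122 − 0.11484 = 0.00716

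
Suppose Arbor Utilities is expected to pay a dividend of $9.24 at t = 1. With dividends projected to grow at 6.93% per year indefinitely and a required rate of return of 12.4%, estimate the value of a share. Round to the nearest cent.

Gordon growth model: P₀ = D₁/(r − g), with D₁ = 9.24 given directly.
P₀ = 9.2400 / (0.124 − 0.0693) = 9.2400 / 0.0547 = 168.9214

$168.92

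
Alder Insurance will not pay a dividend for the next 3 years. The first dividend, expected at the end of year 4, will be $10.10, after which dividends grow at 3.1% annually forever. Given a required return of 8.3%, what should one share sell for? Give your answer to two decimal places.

Deferred-dividend DDM. At t=3 the remaining stream is a growing perpetuity with first payment D_4 = 10.10.
V_3 = D_4/(r−g) = 10.10/(0.083−0.031) = 194.2308
P₀ = V_3/(1+r)^3 = 194.2308/(1+0.083)^3 = 152.9089

$152.91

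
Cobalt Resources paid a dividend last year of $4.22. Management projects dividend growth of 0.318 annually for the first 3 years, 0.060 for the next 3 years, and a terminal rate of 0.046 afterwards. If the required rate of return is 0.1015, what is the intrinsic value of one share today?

$159.84

Three-stage DDM. Project D₁…D_6; terminal Gordon value at t=6 with g = 0.046; discount at r = 0.1015.
D_1 = 5.5620
D_2 = 7.3307
D_3 = 9.6618
D_4 = 10.2415
D_5 = 10.8560
D_6 = 11.5074
TV_6 = 12.0367/(0.1015−0.046) = 216.8777
P₀ = Σ Dₜ/(1+r)ᵗ + TV_6/(1+r)^6 = 159.8405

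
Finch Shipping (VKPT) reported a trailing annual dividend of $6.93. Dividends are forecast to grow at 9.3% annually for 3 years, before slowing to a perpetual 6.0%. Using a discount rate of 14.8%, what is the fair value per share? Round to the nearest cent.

Two-stage DDM. Project D₁…D_3 at 0.093, terminal growth 0.06, discount at r = 0.148.
D_1 = 7.5745
D_2 = 8.2789
D_3 = 9.0489
Terminal value at t=3: TV = D_4/(r−g) = 9.5918/(0.148−0.06) = 108.9976
P₀ = 7.5745/(1+0.148)^1 + 8.2789/(1+0.148)^2 + 9.0489/(1+0.148)^3 + 108.9976/(1+0.148)^3 = 90.9037

$90.90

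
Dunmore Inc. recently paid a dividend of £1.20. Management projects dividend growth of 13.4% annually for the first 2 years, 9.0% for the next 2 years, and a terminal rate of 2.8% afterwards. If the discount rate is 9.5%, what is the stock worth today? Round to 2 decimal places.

£24.65

Three-stage DDM. Project D₁…D_4; terminal Gordon value at t=4 with g = 0.028; discount at r = 0.095.
D_1 = 1.3608
D_2 = 1.5431
D_3 = 1.6820
D_4 = 1.8334
TV_4 = 1.8847/(0.095−0.028) = 28.1306
P₀ = Σ Dₜ/(1+r)ᵗ + TV_4/(1+r)^4 = 24.6530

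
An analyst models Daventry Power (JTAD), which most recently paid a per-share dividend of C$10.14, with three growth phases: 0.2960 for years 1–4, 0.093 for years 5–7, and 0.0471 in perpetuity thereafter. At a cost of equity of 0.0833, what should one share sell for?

C$745.32

Three-stage DDM. Project D₁…D_7; terminal Gordon value at t=7 with g = 0.0471; discount at r = 0.0833.
D_1 = 13.1414
D_2 = 17.0313
D_3 = 22.0726
D_4 = 28.6061
D_5 = 31.2664
D_6 = 34.1742
D_7 = 37.3524
TV_7 = 39.1117/(0.0833−0.0471) = 1080.4335
P₀ = Σ Dₜ/(1+r)ᵗ + TV_7/(1+r)^7 = 745.3155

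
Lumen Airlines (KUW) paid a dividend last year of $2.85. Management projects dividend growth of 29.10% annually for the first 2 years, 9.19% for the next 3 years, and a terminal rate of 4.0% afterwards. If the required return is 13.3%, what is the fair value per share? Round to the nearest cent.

$54.30

Three-stage DDM. Project D₁…D_5; terminal Gordon value at t=5 with g = 0.04; discount at r = 0.133.
D_1 = 3.6793
D_2 = 4.7500
D_3 = 5.1866
D_4 = 5.6632
D_5 = 6.1837
TV_5 = 6.4310/(0.133−0.04) = 69.1507
P₀ = Σ Dₜ/(1+r)ᵗ + TV_5/(1+r)^5 = 54.3005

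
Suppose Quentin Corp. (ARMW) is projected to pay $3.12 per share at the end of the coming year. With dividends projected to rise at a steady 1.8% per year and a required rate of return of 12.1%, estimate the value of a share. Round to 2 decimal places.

Gordon growth model: P₀ = D₁/(r − g), with D₁ = 3.12 given directly.
P₀ = 3.1200 / (0.121 − 0.018) = 3.1200 / 0.103 = 30.2913

$30.29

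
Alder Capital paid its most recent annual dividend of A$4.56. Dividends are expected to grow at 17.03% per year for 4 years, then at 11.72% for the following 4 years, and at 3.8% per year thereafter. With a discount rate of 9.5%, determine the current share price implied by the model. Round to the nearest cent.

Three-stage DDM. Project D₁…D_8; terminal Gordon value at t=8 with g = 0.038; discount at r = 0.095.
D_1 = 5.3366
D_2 = 6.2454
D_3 = 7.3090
D_4 = 8.5537
D_5 = 9.5562
D_6 = 10.6762
D_7 = 11.9274
D_8 = 13.3253
TV_8 = 13.8317/(0.095−0.038) = 242.6609
P₀ = Σ Dₜ/(1+r)ᵗ + TV_8/(1+r)^8 = 164.0339

A$164.03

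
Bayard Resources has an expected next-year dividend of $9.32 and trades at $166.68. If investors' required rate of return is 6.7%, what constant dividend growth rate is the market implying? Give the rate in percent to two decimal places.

From P₀ = D₁/(r − g), the implied growth is g = r − D₁/P₀.
g = 0.067 − 9.32/166.68 = 0.067 − 0.05592 = 0.01108

1.11%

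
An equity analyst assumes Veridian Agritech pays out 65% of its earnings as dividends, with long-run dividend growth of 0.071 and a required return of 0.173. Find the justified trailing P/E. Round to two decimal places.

Justified trailing P/E = b(1+g)/(r−g) = 0.65×(1+0.071)/(0.173−0.071) = 6.8250

6.83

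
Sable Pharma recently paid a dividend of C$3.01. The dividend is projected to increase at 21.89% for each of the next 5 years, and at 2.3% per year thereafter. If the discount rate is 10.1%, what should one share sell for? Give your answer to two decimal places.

C$86.29

Two-stage DDM. Project D₁…D_5 at 0.2189, terminal growth 0.023, discount at r = 0.101.
D_1 = 3.6689
D_2 = 4.4720
D_3 = 5.4509
D_4 = 6.6441
D_5 = 8.0985
Terminal value at t=5: TV = D_6/(r−g) = 8.2848/(0.101−0.023) = 106.2155
P₀ = 3.6689/(1+0.101)^1 + 4.4720/(1+0.101)^2 + 5.4509/(1+0.101)^3 + 6.6441/(1+0.101)^4 + 8.0985/(1+0.101)^5 + 106.2155/(1+0.101)^5 = 86.2855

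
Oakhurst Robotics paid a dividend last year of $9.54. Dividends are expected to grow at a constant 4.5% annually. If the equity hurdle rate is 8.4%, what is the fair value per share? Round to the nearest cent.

Gordon growth model: P₀ = D₁/(r − g). D₁ = 9.54 × (1 + 0.045) = 9.9693.
P₀ = 9.9693 / (0.084 − 0.045) = 9.9693 / 0.039 = 255.6231

$255.62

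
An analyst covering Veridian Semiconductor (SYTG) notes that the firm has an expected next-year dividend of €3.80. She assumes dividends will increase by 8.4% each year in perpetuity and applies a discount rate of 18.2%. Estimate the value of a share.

€38.78

Gordon growth model: P₀ = D₁/(r − g), with D₁ = 3.80 given directly.
P₀ = 3.8000 / (0.182 − 0.084) = 3.8000 / 0.098 = 38.7755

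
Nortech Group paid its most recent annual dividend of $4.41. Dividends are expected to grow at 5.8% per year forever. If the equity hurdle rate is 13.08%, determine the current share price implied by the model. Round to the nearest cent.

Gordon growth model: P₀ = D₁/(r − g). D₁ = 4.41 × (1 + 0.058) = 4.6658.
P₀ = 4.6658 / (0.1308 − 0.058) = 4.6658 / 0.0728 = 64.0904

$64.09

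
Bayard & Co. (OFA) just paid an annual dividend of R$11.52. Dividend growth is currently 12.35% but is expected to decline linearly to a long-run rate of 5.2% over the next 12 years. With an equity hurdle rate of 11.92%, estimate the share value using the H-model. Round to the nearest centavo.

H-model: P₀ = D₀[(1+g_L) + H(g_S−g_L)]/(r−g_L), with H = 12/2 = 6.
P₀ = 11.52 × [(1+0.052) + 6×(0.1235−0.052)] / (0.1192−0.052)
   = 11.52 × 1.4810 / 0.0672 = 253.8857

R$253.89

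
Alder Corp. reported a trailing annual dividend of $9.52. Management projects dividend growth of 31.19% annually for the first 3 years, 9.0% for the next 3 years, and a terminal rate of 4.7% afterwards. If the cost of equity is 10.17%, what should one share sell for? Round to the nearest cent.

$386.11

Three-stage DDM. Project D₁…D_6; terminal Gordon value at t=6 with g = 0.047; discount at r = 0.1017.
D_1 = 12.4893
D_2 = 16.3847
D_3 = 21.4951
D_4 = 23.4296
D_5 = 25.5383
D_6 = 27.8368
TV_6 = 29.1451/(0.1017−0.047) = 532.8169
P₀ = Σ Dₜ/(1+r)ᵗ + TV_6/(1+r)^6 = 386.1058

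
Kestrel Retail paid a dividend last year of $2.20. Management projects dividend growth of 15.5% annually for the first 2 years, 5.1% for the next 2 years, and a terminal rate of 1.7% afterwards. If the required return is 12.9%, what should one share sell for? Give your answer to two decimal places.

Three-stage DDM. Project D₁…D_4; terminal Gordon value at t=4 with g = 0.017; discount at r = 0.129.
D_1 = 2.5410
D_2 = 2.9349
D_3 = 3.0845
D_4 = 3.2418
TV_4 = 3.2970/(0.129−0.017) = 29.4371
P₀ = Σ Dₜ/(1+r)ᵗ + TV_4/(1+r)^4 = 26.8103

$26.81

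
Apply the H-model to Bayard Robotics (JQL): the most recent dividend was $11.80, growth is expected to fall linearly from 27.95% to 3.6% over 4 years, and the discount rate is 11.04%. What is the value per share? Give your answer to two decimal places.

$241.55

H-model: P₀ = D₀[(1+g_L) + H(g_S−g_L)]/(r−g_L), with H = 4/2 = 2.
P₀ = 11.80 × [(1+0.036) + 2×(0.2795−0.036)] / (0.1104−0.036)
   = 11.80 × 1.5230 / 0.0744 = 241.5511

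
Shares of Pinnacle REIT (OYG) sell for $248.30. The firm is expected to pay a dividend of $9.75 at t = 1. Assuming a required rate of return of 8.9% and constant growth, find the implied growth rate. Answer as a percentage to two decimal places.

From P₀ = D₁/(r − g), the implied growth is g = r − D₁/P₀.
g = 0.089 − 9.75/248.30 = 0.089 − 0.03927 = 0.04973

4.97%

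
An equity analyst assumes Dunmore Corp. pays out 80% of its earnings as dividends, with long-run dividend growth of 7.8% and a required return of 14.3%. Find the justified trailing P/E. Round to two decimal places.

Justified trailing P/E = b(1+g)/(r−g) = 0.80×(1+0.078)/(0.143−0.078) = 13.2677

13.27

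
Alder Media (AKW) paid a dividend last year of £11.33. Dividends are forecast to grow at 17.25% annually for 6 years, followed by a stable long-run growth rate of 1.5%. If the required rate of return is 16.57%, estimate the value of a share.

£148.40

Two-stage DDM. Project D₁…D_6 at 0.1725, terminal growth 0.015, discount at r = 0.1657.
D_1 = 13.2844
D_2 = 15.5760
D_3 = 18.2628
D_4 = 21.4132
D_5 = 25.1070
D_6 = 29.4379
Terminal value at t=6: TV = D_7/(r−g) = 29.8795/(0.1657−0.015) = 198.2713
P₀ = 13.2844/(1+0.1657)^1 + 15.5760/(1+0.1657)^2 + 18.2628/(1+0.1657)^3 + 21.4132/(1+0.1657)^4 + 25.1070/(1+0.1657)^5 + 29.4379/(1+0.1657)^6 + 198.2713/(1+0.1657)^6 = 148.4019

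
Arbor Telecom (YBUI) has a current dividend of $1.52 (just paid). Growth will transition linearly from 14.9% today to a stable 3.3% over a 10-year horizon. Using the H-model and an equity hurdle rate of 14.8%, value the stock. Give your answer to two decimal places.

H-model: P₀ = D₀[(1+g_L) + H(g_S−g_L)]/(r−g_L), with H = 10/2 = 5.
P₀ = 1.52 × [(1+0.033) + 5×(0.149−0.033)] / (0.148−0.033)
   = 1.52 × 1.6130 / 0.115 = 21.3197

$21.32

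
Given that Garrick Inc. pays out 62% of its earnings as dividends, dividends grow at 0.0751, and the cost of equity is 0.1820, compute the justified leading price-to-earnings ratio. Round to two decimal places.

Justified leading P/E = b/(r−g) = 0.62/(0.182−0.0751) = 5.7998

5.80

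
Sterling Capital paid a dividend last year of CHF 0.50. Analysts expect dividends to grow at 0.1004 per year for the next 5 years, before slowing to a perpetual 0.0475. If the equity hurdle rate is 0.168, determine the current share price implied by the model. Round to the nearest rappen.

Two-stage DDM. Project D₁…D_5 at 0.1004, terminal growth 0.0475, discount at r = 0.168.
D_1 = 0.5502
D_2 = 0.6054
D_3 = 0.6662
D_4 = 0.7331
D_5 = 0.8067
Terminal value at t=5: TV = D_6/(r−g) = 0.8450/(0.168−0.0475) = 7.0128
P₀ = 0.5502/(1+0.168)^1 + 0.6054/(1+0.168)^2 + 0.6662/(1+0.168)^3 + 0.7331/(1+0.168)^4 + 0.8067/(1+0.168)^5 + 7.0128/(1+0.168)^5 = 5.3241

CHF 5.32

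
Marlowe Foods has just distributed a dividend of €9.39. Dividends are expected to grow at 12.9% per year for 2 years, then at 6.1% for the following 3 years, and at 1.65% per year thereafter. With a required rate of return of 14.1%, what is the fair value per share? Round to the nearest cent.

Three-stage DDM. Project D₁…D_5; terminal Gordon value at t=5 with g = 0.0165; discount at r = 0.141.
D_1 = 10.6013
D_2 = 11.9689
D_3 = 12.6990
D_4 = 13.4736
D_5 = 14.2955
TV_5 = 14.5314/(0.141−0.0165) = 116.7180
P₀ = Σ Dₜ/(1+r)ᵗ + TV_5/(1+r)^5 = 102.7299

€102.73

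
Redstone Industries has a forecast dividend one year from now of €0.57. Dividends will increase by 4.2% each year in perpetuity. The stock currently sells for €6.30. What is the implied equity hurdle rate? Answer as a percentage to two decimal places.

13.25%

Rearranging the constant-growth DDM: r = D₁/P₀ + g.
r = 0.5700 / 6.30 + 0.042 = 0.09048 + 0.042 = 0.13248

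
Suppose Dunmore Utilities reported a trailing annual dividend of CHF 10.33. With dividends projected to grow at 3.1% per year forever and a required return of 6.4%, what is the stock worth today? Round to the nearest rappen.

CHF 322.73

Gordon growth model: P₀ = D₁/(r − g). D₁ = 10.33 × (1 + 0.031) = 10.6502.
P₀ = 10.6502 / (0.064 − 0.031) = 10.6502 / 0.033 = 322.7342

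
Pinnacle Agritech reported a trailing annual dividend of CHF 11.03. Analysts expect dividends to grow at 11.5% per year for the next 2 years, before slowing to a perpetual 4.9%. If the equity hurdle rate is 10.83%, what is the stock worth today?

CHF 219.74

Two-stage DDM. Project D₁…D_2 at 0.115, terminal growth 0.049, discount at r = 0.1083.
D_1 = 12.2984
D_2 = 13.7128
Terminal value at t=2: TV = D_3/(r−g) = 14.3847/(0.1083−0.049) = 242.5750
P₀ = 12.2984/(1+0.1083)^1 + 13.7128/(1+0.1083)^2 + 242.5750/(1+0.1083)^2 = 219.7442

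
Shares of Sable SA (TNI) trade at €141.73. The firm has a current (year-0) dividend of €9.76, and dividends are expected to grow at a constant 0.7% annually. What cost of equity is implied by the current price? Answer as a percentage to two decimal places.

Rearranging the constant-growth DDM: r = D₁/P₀ + g.
D₁ = 9.76 × (1 + 0.007) = 9.8283.
r = 9.8283 / 141.73 + 0.007 = 0.06935 + 0.007 = 0.07635

7.63%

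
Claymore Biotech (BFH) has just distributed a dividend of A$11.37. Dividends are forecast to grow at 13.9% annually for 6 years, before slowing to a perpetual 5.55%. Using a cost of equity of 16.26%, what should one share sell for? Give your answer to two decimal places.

A$162.61

Two-stage DDM. Project D₁…D_6 at 0.139, terminal growth 0.0555, discount at r = 0.1626.
D_1 = 12.9504
D_2 = 14.7505
D_3 = 16.8009
D_4 = 19.1362
D_5 = 21.7961
D_6 = 24.8258
Terminal value at t=6: TV = D_7/(r−g) = 26.2036/(0.1626−0.0555) = 244.6648
P₀ = 12.9504/(1+0.1626)^1 + 14.7505/(1+0.1626)^2 + 16.8009/(1+0.1626)^3 + 19.1362/(1+0.1626)^4 + 21.7961/(1+0.1626)^5 + 24.8258/(1+0.1626)^6 + 244.6648/(1+0.1626)^6 = 162.6147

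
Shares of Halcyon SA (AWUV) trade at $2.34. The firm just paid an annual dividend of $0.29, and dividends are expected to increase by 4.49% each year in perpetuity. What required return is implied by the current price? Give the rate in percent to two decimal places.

Rearranging the constant-growth DDM: r = D₁/P₀ + g.
D₁ = 0.29 × (1 + 0.0449) = 0.3030.
r = 0.3030 / 2.34 + 0.0449 = 0.12950 + 0.0449 = 0.17440

17.44%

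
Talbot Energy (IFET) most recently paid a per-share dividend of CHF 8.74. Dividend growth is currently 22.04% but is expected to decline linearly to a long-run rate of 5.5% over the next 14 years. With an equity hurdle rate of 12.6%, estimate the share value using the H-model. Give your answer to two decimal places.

H-model: P₀ = D₀[(1+g_L) + H(g_S−g_L)]/(r−g_L), with H = 14/2 = 7.
P₀ = 8.74 × [(1+0.055) + 7×(0.2204−0.055)] / (0.126−0.055)
   = 8.74 × 2.2128 / 0.071 = 272.3926

CHF 272.39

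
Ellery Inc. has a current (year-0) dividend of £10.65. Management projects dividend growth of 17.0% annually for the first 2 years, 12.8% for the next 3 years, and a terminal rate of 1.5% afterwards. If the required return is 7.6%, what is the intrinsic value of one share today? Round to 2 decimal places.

£307.11

Three-stage DDM. Project D₁…D_5; terminal Gordon value at t=5 with g = 0.015; discount at r = 0.076.
D_1 = 12.4605
D_2 = 14.5788
D_3 = 16.4449
D_4 = 18.5498
D_5 = 20.9242
TV_5 = 21.2381/(0.076−0.015) = 348.1648
P₀ = Σ Dₜ/(1+r)ᵗ + TV_5/(1+r)^5 = 307.1113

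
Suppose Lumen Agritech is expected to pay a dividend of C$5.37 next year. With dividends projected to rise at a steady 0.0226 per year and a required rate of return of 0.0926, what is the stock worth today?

Gordon growth model: P₀ = D₁/(r − g), with D₁ = 5.37 given directly.
P₀ = 5.3700 / (0.0926 − 0.0226) = 5.3700 / 0.07 = 76.7143

C$76.71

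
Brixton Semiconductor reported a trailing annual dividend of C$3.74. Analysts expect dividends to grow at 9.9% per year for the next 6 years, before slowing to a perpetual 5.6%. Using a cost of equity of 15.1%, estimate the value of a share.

Two-stage DDM. Project D₁…D_6 at 0.099, terminal growth 0.056, discount at r = 0.151.
D_1 = 4.1103
D_2 = 4.5172
D_3 = 4.9644
D_4 = 5.4558
D_5 = 5.9960
D_6 = 6.5896
Terminal value at t=6: TV = D_7/(r−g) = 6.9586/(0.151−0.056) = 73.2484
P₀ = 4.1103/(1+0.151)^1 + 4.5172/(1+0.151)^2 + 4.9644/(1+0.151)^3 + 5.4558/(1+0.151)^4 + 5.9960/(1+0.151)^5 + 6.5896/(1+0.151)^6 + 73.2484/(1+0.151)^6 = 50.6497

C$50.65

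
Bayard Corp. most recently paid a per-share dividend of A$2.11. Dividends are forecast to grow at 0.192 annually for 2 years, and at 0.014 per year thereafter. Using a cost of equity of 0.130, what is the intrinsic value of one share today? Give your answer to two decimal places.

Two-stage DDM. Project D₁…D_2 at 0.192, terminal growth 0.014, discount at r = 0.13.
D_1 = 2.5151
D_2 = 2.9980
Terminal value at t=2: TV = D_3/(r−g) = 3.0400/(0.13−0.014) = 26.2069
P₀ = 2.5151/(1+0.13)^1 + 2.9980/(1+0.13)^2 + 26.2069/(1+0.13)^2 = 25.0975

A$25.10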